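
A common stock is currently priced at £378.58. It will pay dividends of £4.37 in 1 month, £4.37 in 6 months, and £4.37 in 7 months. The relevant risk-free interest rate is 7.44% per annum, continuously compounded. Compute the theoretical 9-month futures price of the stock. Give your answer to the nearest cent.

£386.84

PV(dividends) I = 4.37·e^(−0.0744·1/12) + 4.37·e^(−0.0744·6/12) + 4.37·e^(−0.0744·7/12)
I = 4.3430 + 4.2104 + 4.1844 = 12.7378
F = (S − I)·e^(rT) = (378.58 − 12.7378) · e^(0.0744·9/12)
= 365.8422 · e^0.055800 = 365.8422 × 1.057386 = £386.84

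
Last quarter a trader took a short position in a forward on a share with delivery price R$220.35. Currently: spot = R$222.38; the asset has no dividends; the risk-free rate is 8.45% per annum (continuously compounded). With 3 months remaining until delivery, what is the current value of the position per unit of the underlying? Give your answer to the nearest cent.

Current fair forward for the remaining 3 months: F = S·e^(r·T), r = 0.0845
F = 222.38 · e^(0.0845 × 3/12) = 222.38 × 1.021350 = 227.1278
Value of long forward = (F − K)·e^(−rT) = (227.1278 − 220.35) · e^(−0.0845·3/12)
= 6.7778 × 0.979097 = 6.64
Short position value = −(long value) = -R$6.64

-R$6.64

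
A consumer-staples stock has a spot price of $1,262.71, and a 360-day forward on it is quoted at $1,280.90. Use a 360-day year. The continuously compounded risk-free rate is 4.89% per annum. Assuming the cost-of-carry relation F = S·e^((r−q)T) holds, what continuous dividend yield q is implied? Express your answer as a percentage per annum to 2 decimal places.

3.46%

From F = S·e^((r−q)T): (r − q) = ln(F/S)/T
ln(1280.90/1262.71) = ln(1.014406) = 0.014303
(r − q) = 0.014303 / (360/360) = 0.014303
q = r − ln(F/S)/T = 0.0489 − 0.014303 = 0.034597
q = 3.46%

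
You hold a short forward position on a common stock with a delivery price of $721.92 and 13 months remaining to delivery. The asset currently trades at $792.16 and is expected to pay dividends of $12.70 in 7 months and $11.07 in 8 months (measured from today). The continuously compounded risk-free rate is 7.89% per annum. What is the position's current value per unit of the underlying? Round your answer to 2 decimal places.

-$106.75

PV(remaining dividends) I = 12.70·e^(−0.0789·7/12) + 11.07·e^(−0.0789·8/12) = 22.6315
Current forward F = (S − I)·e^(rT) = (792.16 − 22.6315)·e^(0.0789·13/12) = 769.5285 × 1.089234 = 838.1966
Value (long) = (F − K)·e^(−rT) = (838.1966 − 721.92) × 0.918076 = 106.7508
Short position value = −(long value) = -$106.75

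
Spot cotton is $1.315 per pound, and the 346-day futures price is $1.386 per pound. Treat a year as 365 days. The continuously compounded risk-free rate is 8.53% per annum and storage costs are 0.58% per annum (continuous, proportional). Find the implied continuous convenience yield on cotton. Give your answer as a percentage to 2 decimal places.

3.56%

F = S·e^((r+u−y)T) ⇒ (r+u−y) = ln(F/S)/T
ln(1.386/1.315) = 0.052585; /T ⇒ 0.055473
y = r + u − ln(F/S)/T = 0.0853 + 0.0058 − 0.055473 = 0.035627
y = 3.56%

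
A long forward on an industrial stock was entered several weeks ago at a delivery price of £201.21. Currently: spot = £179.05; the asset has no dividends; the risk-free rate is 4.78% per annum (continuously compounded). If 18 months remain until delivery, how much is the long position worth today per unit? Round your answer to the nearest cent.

Current fair forward for the remaining 18 months: F = S·e^(r·T), r = 0.0478
F = 179.05 · e^(0.0478 × 18/12) = 179.05 × 1.074333 = 192.3593
Value of long forward = (F − K)·e^(−rT) = (192.3593 − 201.21) · e^(−0.0478·18/12)
= -8.8507 × 0.930810 = -8.24

-£8.24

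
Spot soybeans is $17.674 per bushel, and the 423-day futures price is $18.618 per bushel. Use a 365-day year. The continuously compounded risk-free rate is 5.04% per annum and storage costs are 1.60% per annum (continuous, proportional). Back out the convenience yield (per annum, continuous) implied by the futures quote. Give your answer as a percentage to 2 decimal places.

2.15%

F = S·e^((r+u−y)T) ⇒ (r+u−y) = ln(F/S)/T
ln(18.618/17.674) = 0.052034; /T ⇒ 0.044899
y = r + u − ln(F/S)/T = 0.0504 + 0.0160 − 0.044899 = 0.021501
y = 2.15%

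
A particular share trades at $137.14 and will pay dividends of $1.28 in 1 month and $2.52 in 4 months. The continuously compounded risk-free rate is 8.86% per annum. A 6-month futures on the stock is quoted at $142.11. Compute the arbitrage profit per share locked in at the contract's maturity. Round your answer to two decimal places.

$2.64 per share

PV(dividends) I = 1.28·e^(−0.0886·1/12) + 2.52·e^(−0.0886·4/12) = 3.7172
Fair futures F* = (S − I)·e^(rT) = (137.14 − 3.7172)·e^0.044300 = 133.4228 × 1.045296 = 139.4663
Market $142.11 > fair 139.4663: forward overpriced → cash-and-carry (borrow at r, buy the stock and collect the dividends, short the forward).
Profit at T = |F_mkt − F*| = |142.11 − 139.4663| = $2.64 per share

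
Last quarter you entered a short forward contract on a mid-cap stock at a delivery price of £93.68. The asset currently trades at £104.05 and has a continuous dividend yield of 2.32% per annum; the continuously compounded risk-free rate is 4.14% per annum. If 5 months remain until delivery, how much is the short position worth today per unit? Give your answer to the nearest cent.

Current fair forward for the remaining 5 months: F = S·e^((r − q)·T), (r − q) = 0.0414 − 0.0232 = 0.0182
F = 104.05 · e^(0.0182 × 5/12) = 104.05 × 1.007612 = 104.8420
Value of long forward = (F − K)·e^(−rT) = (104.8420 − 93.68) · e^(−0.0414·5/12)
= 11.1620 × 0.982898 = 10.97
Short position value = −(long value) = -£10.97

-£10.97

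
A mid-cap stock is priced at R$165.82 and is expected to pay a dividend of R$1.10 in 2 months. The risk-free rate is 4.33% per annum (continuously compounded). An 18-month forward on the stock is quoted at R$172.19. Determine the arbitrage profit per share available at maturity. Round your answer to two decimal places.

R$3.59 per share

PV(dividends) I = 1.10·e^(−0.0433·2/12) = 1.0921
Fair forward F* = (S − I)·e^(rT) = (165.82 − 1.0921)·e^0.064950 = 164.7279 × 1.067106 = 175.7821
Market R$172.19 < fair 175.7821: forward underpriced → reverse cash-and-carry (short the stock, invest proceeds at r, pay the dividends, go long the forward).
Profit at T = |F_mkt − F*| = |172.19 − 175.7821| = R$3.59 per share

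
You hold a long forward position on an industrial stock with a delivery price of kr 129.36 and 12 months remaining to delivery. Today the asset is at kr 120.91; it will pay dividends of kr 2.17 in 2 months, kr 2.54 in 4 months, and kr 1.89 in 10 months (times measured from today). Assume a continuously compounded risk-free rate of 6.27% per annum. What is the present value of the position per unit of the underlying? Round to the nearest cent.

-kr 7.02

PV(remaining dividends) I = 2.17·e^(−0.0627·2/12) + 2.54·e^(−0.0627·4/12) + 1.89·e^(−0.0627·10/12) = 6.4287
Current forward F = (S − I)·e^(rT) = (120.91 − 6.4287)·e^(0.0627·12/12) = 114.4813 × 1.064707 = 121.8890
Value (long) = (F − K)·e^(−rT) = (121.8890 − 129.36) × 0.939225 = -7.0169
Value = -kr 7.02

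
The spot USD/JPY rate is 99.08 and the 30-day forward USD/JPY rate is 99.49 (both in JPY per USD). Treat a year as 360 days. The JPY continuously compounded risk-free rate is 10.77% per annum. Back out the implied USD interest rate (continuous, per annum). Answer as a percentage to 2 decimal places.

F = S·e^((r_JPY − r_USD)T) ⇒ r_USD = r_JPY − ln(F/S)/T
ln(99.49/99.08) = 0.004130; /(30/360) = 0.049560
r_USD = 0.1077 − 0.049560 = 0.058140
r_USD = 5.81%

5.81%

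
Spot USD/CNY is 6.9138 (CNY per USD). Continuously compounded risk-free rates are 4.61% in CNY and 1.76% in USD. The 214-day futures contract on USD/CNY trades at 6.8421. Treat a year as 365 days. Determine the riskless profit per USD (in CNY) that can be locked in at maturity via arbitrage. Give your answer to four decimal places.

Fair futures: F* = S·e^(carry·T), with carry = (r_CNY − r_USD) = 0.0461 − 0.0176 = 0.0285
F* = 6.9138 · e^(0.0285 × 214/365) = 6.9138 · e^0.016710 = 6.9138 × 1.016850 = 7.0303
Market 6.8421 < fair 7.0303: forward underpriced → reverse cash-and-carry (short spot, go long the forward).
At maturity, profit = |F_mkt − F*| = |6.8421 − 7.0303| = 0.1882 per USD (in CNY)

0.1882 per USD (in CNY)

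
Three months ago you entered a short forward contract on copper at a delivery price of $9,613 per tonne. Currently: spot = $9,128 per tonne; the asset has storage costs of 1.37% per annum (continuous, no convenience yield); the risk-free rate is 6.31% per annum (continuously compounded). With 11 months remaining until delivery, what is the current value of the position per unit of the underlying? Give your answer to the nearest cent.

Current fair forward for the remaining 11 months: F = S·e^((r + u)·T), (r + u) = 0.0631 + 0.0137 = 0.0768
F = 9128 · e^(0.0768 × 11/12) = 9128 × 1.07293727 = 9793.7714
Value of long forward = (F − K)·e^(−rT) = (9793.7714 − 9613) · e^(−0.0631·11/12)
= 180.7714 × 0.94379937 = 170.61
Short position value = −(long value) = -$170.61

-$170.61 per tonne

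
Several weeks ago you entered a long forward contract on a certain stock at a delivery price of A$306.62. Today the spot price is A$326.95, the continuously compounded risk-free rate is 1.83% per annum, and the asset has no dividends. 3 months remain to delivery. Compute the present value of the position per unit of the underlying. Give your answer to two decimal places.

Current fair forward for the remaining 3 months: F = S·e^(r·T), r = 0.0183
F = 326.95 · e^(0.0183 × 3/12) = 326.95 × 1.004585 = 328.4491
Value of long forward = (F − K)·e^(−rT) = (328.4491 − 306.62) · e^(−0.0183·3/12)
= 21.8291 × 0.995435 = 21.73

A$21.73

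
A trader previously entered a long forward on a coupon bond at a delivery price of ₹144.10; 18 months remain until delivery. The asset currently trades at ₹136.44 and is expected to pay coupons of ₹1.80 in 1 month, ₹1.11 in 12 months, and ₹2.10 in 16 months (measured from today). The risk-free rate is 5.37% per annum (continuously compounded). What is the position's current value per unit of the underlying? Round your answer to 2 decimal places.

PV(remaining coupons) I = 1.80·e^(−0.0537·1/12) + 1.11·e^(−0.0537·12/12) + 2.10·e^(−0.0537·16/12) = 4.7988
Current forward F = (S − I)·e^(rT) = (136.44 − 4.7988)·e^(0.0537·18/12) = 131.6412 × 1.083883 = 142.6837
Value (long) = (F − K)·e^(−rT) = (142.6837 − 144.10) × 0.922609 = -1.3067
Value = -₹1.31

-₹1.31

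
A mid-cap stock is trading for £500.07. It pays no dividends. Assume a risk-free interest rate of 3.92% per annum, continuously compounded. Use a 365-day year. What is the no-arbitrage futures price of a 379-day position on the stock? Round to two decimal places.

£520.84

F = S·e^(rT) = 500.07 · e^(0.0392 × 379/365)
= 500.07 · e^0.040704 = 500.07 × 1.041544
F = £520.84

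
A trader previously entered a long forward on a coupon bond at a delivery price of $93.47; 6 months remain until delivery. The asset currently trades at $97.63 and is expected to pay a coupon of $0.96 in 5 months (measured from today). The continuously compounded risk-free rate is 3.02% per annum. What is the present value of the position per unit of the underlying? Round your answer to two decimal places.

PV(remaining coupons) I = 0.96·e^(−0.0302·5/12) = 0.9480
Current forward F = (S − I)·e^(rT) = (97.63 − 0.9480)·e^(0.0302·6/12) = 96.6820 × 1.015215 = 98.1530
Value (long) = (F − K)·e^(−rT) = (98.1530 − 93.47) × 0.985013 = 4.6128
Value = $4.61

$4.61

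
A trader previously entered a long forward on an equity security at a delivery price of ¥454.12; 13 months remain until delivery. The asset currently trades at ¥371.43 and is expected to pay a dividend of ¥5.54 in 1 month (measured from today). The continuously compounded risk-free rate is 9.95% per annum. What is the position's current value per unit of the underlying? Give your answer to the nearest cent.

PV(remaining dividends) I = 5.54·e^(−0.0995·1/12) = 5.4943
Current forward F = (S − I)·e^(rT) = (371.43 − 5.4943)·e^(0.0995·13/12) = 365.9357 × 1.113816 = 407.5850
Value (long) = (F − K)·e^(−rT) = (407.5850 − 454.12) × 0.897815 = -41.7798
Value = -¥41.78

-¥41.78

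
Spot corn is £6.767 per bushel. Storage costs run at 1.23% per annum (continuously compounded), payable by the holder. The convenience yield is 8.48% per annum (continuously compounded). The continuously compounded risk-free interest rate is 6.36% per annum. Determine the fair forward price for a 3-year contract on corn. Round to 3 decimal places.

£6.589 per bushel

Net carry = r + u − y = 0.0636 + 0.0123 − 0.0848 = -0.0089
F = S·e^((r+u−y)T) = 6.767 · e^(-0.0089 × 3) = 6.767 · e^-0.026700
= 6.767 × 0.973653 = £6.589 per bushel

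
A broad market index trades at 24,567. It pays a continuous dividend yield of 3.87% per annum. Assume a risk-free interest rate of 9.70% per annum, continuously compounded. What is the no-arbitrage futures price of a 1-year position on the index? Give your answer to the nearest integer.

26,042

F = S·e^((r − q)T) = 24567 · e^((0.0970 − 0.0387) × 12/12)
= 24567 · e^0.058300 = 24567 × 1.060033
F = 26,042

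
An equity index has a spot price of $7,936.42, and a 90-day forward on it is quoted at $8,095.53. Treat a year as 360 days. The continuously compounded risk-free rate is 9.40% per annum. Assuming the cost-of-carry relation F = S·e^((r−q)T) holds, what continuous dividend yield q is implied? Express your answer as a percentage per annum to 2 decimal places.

From F = S·e^((r−q)T): (r − q) = ln(F/S)/T
ln(8095.53/7936.42) = ln(1.020048) = 0.019850
(r − q) = 0.019850 / (90/360) = 0.079400
q = r − ln(F/S)/T = 0.0940 − 0.079400 = 0.014600
q = 1.46%

1.46%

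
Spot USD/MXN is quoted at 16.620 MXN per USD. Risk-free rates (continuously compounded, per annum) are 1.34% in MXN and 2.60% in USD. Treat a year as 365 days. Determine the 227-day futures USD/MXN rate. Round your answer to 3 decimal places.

F = S·e^((r_MXN − r_USD)T) = 16.620 · e^((0.0134 − 0.0260) × 227/365)
= 16.620 · e^-0.007836 = 16.620 × 0.992195
F = 16.490 MXN per USD

16.490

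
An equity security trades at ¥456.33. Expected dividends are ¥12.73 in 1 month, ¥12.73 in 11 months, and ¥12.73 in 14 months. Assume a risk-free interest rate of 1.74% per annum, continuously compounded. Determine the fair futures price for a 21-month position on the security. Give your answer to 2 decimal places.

PV(dividends) I = 12.73·e^(−0.0174·1/12) + 12.73·e^(−0.0174·11/12) + 12.73·e^(−0.0174·14/12)
I = 12.7116 + 12.5286 + 12.4742 = 37.7144
F = (S − I)·e^(rT) = (456.33 − 37.7144) · e^(0.0174·21/12)
= 418.6156 · e^0.030450 = 418.6156 × 1.030918 = ¥431.56

¥431.56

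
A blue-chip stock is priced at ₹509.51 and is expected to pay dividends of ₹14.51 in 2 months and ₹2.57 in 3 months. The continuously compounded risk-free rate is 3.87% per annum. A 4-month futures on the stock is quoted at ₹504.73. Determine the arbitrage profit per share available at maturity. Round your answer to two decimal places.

₹5.79 per share

PV(dividends) I = 14.51·e^(−0.0387·2/12) + 2.57·e^(−0.0387·3/12) = 16.9620
Fair futures F* = (S − I)·e^(rT) = (509.51 − 16.9620)·e^0.012900 = 492.5480 × 1.012984 = 498.9432
Market ₹504.73 > fair 498.9432: forward overpriced → cash-and-carry (borrow at r, buy the stock and collect the dividends, short the forward).
Profit at T = |F_mkt − F*| = |504.73 − 498.9432| = ₹5.79 per share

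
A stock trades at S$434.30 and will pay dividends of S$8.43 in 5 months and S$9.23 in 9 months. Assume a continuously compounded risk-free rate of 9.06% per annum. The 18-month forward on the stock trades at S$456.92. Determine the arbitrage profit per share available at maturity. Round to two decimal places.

PV(dividends) I = 8.43·e^(−0.0906·5/12) + 9.23·e^(−0.0906·9/12) = 16.7414
Fair forward F* = (S − I)·e^(rT) = (434.30 − 16.7414)·e^0.135900 = 417.5586 × 1.145567 = 478.3414
Market S$456.92 < fair 478.3414: forward underpriced → reverse cash-and-carry (short the stock, invest proceeds at r, pay the dividends, go long the forward).
Profit at T = |F_mkt − F*| = |456.92 − 478.3414| = S$21.42 per share

S$21.42 per share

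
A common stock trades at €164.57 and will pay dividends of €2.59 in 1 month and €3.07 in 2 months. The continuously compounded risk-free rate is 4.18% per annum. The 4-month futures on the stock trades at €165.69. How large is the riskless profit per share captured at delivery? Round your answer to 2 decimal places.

PV(dividends) I = 2.59·e^(−0.0418·1/12) + 3.07·e^(−0.0418·2/12) = 5.6297
Fair futures F* = (S − I)·e^(rT) = (164.57 − 5.6297)·e^0.013933 = 158.9403 × 1.014031 = 161.1704
Market €165.69 > fair 161.1704: forward overpriced → cash-and-carry (borrow at r, buy the stock and collect the dividends, short the forward).
Profit at T = |F_mkt − F*| = |165.69 − 161.1704| = €4.52 per share

€4.52 per share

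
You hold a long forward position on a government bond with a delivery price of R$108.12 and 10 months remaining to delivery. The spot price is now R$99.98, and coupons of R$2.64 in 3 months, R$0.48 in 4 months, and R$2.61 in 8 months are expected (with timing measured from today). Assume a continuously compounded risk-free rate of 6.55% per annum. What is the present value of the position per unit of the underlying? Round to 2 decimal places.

-R$7.96

PV(remaining coupons) I = 2.64·e^(−0.0655·3/12) + 0.48·e^(−0.0655·4/12) + 2.61·e^(−0.0655·8/12) = 5.5652
Current forward F = (S − I)·e^(rT) = (99.98 − 5.5652)·e^(0.0655·10/12) = 94.4148 × 1.056100 = 99.7115
Value (long) = (F − K)·e^(−rT) = (99.7115 − 108.12) × 0.946880 = -7.9618
Value = -R$7.96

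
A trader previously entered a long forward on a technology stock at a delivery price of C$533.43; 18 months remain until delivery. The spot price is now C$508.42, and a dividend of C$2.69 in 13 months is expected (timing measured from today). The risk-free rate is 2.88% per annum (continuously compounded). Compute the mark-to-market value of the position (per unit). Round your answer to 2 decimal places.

PV(remaining dividends) I = 2.69·e^(−0.0288·13/12) = 2.6074
Current forward F = (S − I)·e^(rT) = (508.42 − 2.6074)·e^(0.0288·18/12) = 505.8126 × 1.044147 = 528.1427
Value (long) = (F − K)·e^(−rT) = (528.1427 − 533.43) × 0.957720 = -5.0638
Value = -C$5.06

-C$5.06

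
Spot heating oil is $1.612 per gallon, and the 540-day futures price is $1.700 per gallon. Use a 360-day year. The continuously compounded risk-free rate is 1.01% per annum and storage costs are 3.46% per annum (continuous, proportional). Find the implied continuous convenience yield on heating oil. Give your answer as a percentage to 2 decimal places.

F = S·e^((r+u−y)T) ⇒ (r+u−y) = ln(F/S)/T
ln(1.700/1.612) = 0.053153; /T ⇒ 0.035435
y = r + u − ln(F/S)/T = 0.0101 + 0.0346 − 0.035435 = 0.009265
y = 0.93%

0.93%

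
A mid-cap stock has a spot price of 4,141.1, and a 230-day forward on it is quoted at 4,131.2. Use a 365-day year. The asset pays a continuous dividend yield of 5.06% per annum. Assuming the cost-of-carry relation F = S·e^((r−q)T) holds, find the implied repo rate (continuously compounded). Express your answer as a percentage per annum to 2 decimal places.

From F = S·e^((r−q)T): (r − q) = ln(F/S)/T
ln(4131.2/4141.1) = ln(0.997609) = -0.002394
(r − q) = -0.002394 / (230/365) = -0.003799
r = ln(F/S)/T + q = -0.003799 + 0.0506 = 0.046801
r = 4.68%

4.68%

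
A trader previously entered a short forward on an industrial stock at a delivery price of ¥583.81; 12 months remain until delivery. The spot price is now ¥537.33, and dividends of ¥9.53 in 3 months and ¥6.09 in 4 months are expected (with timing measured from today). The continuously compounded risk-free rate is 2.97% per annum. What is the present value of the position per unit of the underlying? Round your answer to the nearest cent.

PV(remaining dividends) I = 9.53·e^(−0.0297·3/12) + 6.09·e^(−0.0297·4/12) = 15.4895
Current forward F = (S − I)·e^(rT) = (537.33 − 15.4895)·e^(0.0297·12/12) = 521.8405 × 1.030145 = 537.5714
Value (long) = (F − K)·e^(−rT) = (537.5714 − 583.81) × 0.970737 = -44.8855
Short position value = −(long value) = ¥44.89

¥44.89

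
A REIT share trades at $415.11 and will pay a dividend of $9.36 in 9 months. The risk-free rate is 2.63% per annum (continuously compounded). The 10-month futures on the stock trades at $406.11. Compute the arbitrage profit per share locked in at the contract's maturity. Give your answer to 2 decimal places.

$8.82 per share

PV(dividends) I = 9.36·e^(−0.0263·9/12) = 9.1772
Fair futures F* = (S − I)·e^(rT) = (415.11 − 9.1772)·e^0.021917 = 405.9328 × 1.022159 = 414.9279
Market $406.11 < fair 414.9279: forward underpriced → reverse cash-and-carry (short the stock, invest proceeds at r, pay the dividends, go long the forward).
Profit at T = |F_mkt − F*| = |406.11 − 414.9279| = $8.82 per share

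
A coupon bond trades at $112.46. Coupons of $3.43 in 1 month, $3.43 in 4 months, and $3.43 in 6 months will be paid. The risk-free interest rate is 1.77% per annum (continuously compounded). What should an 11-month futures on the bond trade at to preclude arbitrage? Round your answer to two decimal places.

$103.90

PV(coupons) I = 3.43·e^(−0.0177·1/12) + 3.43·e^(−0.0177·4/12) + 3.43·e^(−0.0177·6/12)
I = 3.4249 + 3.4098 + 3.3998 = 10.2345
F = (S − I)·e^(rT) = (112.46 − 10.2345) · e^(0.0177·11/12)
= 102.2255 · e^0.016225 = 102.2255 × 1.016357 = $103.90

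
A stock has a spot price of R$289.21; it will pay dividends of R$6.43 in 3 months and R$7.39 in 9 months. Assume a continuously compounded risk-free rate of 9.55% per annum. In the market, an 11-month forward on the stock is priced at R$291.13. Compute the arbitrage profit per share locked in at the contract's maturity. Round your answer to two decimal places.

R$10.18 per share

PV(dividends) I = 6.43·e^(−0.0955·3/12) + 7.39·e^(−0.0955·9/12) = 13.1575
Fair forward F* = (S − I)·e^(rT) = (289.21 − 13.1575)·e^0.087542 = 276.0525 × 1.091488 = 301.3080
Market R$291.13 < fair 301.3080: forward underpriced → reverse cash-and-carry (short the stock, invest proceeds at r, pay the dividends, go long the forward).
Profit at T = |F_mkt − F*| = |291.13 − 301.3080| = R$10.18 per share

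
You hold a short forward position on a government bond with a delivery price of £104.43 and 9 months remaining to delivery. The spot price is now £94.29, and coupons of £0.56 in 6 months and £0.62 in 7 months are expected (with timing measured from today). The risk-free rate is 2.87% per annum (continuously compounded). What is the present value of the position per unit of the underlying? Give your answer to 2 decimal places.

PV(remaining coupons) I = 0.56·e^(−0.0287·6/12) + 0.62·e^(−0.0287·7/12) = 1.1617
Current forward F = (S − I)·e^(rT) = (94.29 − 1.1617)·e^(0.0287·9/12) = 93.1283 × 1.021758 = 95.1546
Value (long) = (F − K)·e^(−rT) = (95.1546 − 104.43) × 0.978705 = -9.0779
Short position value = −(long value) = £9.08

£9.08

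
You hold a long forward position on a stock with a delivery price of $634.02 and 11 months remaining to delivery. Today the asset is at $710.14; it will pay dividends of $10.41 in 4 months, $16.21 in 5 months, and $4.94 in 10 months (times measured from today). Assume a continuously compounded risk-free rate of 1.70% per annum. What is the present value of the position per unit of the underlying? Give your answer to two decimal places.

PV(remaining dividends) I = 10.41·e^(−0.0170·4/12) + 16.21·e^(−0.0170·5/12) + 4.94·e^(−0.0170·10/12) = 31.3173
Current forward F = (S − I)·e^(rT) = (710.14 − 31.3173)·e^(0.0170·11/12) = 678.8227 × 1.015705 = 689.4836
Value (long) = (F − K)·e^(−rT) = (689.4836 − 634.02) × 0.984537 = 54.6060
Value = $54.61

$54.61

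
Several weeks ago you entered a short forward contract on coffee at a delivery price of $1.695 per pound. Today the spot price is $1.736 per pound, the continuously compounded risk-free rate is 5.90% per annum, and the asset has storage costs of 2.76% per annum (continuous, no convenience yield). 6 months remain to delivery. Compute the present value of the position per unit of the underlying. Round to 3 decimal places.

Current fair forward for the remaining 6 months: F = S·e^((r + u)·T), (r + u) = 0.0590 + 0.0276 = 0.0866
F = 1.736 · e^(0.0866 × 6/12) = 1.736 × 1.044251 = 1.8128
Value of long forward = (F − K)·e^(−rT) = (1.8128 − 1.695) · e^(−0.0590·6/12)
= 0.1178 × 0.970931 = 0.114
Short position value = −(long value) = -$0.114

-$0.114 per pound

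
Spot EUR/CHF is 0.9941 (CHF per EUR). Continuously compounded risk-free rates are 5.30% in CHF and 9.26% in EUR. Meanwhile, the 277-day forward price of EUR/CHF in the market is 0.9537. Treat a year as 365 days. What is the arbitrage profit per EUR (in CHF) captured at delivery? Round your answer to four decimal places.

Fair forward: F* = S·e^(carry·T), with carry = (r_CHF − r_EUR) = 0.0530 − 0.0926 = -0.0396
F* = 0.9941 · e^(-0.0396 × 277/365) = 0.9941 · e^-0.030053 = 0.9941 × 0.970394 = 0.9647
Market 0.9537 < fair 0.9647: forward underpriced → reverse cash-and-carry (short spot, go long the forward).
At maturity, profit = |F_mkt − F*| = |0.9537 − 0.9647| = 0.0110 per EUR (in CHF)

0.0110 per EUR (in CHF)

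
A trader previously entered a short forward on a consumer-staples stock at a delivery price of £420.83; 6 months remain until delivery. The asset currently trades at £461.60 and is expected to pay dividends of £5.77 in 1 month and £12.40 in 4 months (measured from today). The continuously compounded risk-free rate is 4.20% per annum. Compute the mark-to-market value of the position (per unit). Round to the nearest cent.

PV(remaining dividends) I = 5.77·e^(−0.0420·1/12) + 12.40·e^(−0.0420·4/12) = 17.9774
Current forward F = (S − I)·e^(rT) = (461.60 − 17.9774)·e^(0.0420·6/12) = 443.6226 × 1.021222 = 453.0372
Value (long) = (F − K)·e^(−rT) = (453.0372 − 420.83) × 0.979219 = 31.5379
Short position value = −(long value) = -£31.54

-£31.54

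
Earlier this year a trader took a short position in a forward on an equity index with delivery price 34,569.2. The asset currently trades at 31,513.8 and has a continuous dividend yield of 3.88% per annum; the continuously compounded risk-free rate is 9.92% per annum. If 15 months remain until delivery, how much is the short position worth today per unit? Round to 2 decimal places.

Current fair forward for the remaining 15 months: F = S·e^((r − q)·T), (r − q) = 0.0992 − 0.0388 = 0.0604
F = 31513.8 · e^(0.0604 × 15/12) = 31513.8 × 1.07842323 = 33985.2140
Value of long forward = (F − K)·e^(−rT) = (33985.2140 − 34569.2) · e^(−0.0992·15/12)
= -583.9860 × 0.88337984 = -515.88
Short position value = −(long value) = 515.88

515.88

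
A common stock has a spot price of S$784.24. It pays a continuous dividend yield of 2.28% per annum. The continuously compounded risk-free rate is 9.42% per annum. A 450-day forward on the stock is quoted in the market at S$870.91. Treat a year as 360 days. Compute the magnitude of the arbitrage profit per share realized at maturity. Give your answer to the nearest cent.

S$13.46 per share

Fair forward: F* = S·e^(carry·T), with carry = (r − q) = 0.0942 − 0.0228 = 0.0714
F* = 784.24 · e^(0.0714 × 450/360) = 784.24 · e^0.089250 = 784.24 × 1.093354 = S$857.4519
Market S$870.91 > fair S$857.4519: forward overpriced → cash-and-carry (buy spot, short the forward).
At maturity, profit = |F_mkt − F*| = |870.91 − 857.4519| = S$13.46 per share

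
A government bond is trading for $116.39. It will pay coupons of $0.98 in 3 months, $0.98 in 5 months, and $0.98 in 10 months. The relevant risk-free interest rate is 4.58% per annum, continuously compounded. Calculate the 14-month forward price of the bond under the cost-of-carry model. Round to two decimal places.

$119.75

PV(coupons) I = 0.98·e^(−0.0458·3/12) + 0.98·e^(−0.0458·5/12) + 0.98·e^(−0.0458·10/12)
I = 0.9688 + 0.9615 + 0.9433 = 2.8736
F = (S − I)·e^(rT) = (116.39 − 2.8736) · e^(0.0458·14/12)
= 113.5164 · e^0.053433 = 113.5164 × 1.054886 = $119.75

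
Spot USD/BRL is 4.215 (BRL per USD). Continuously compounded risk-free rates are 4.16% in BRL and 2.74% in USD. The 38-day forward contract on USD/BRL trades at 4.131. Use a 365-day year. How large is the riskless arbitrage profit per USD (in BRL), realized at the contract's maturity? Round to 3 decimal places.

0.090 per USD (in BRL)

Fair forward: F* = S·e^(carry·T), with carry = (r_BRL − r_USD) = 0.0416 − 0.0274 = 0.0142
F* = 4.215 · e^(0.0142 × 38/365) = 4.215 · e^0.001478 = 4.215 × 1.001479 = 4.2212
Market 4.131 < fair 4.2212: forward underpriced → reverse cash-and-carry (short spot, go long the forward).
At maturity, profit = |F_mkt − F*| = |4.131 − 4.2212| = 0.090 per USD (in BRL)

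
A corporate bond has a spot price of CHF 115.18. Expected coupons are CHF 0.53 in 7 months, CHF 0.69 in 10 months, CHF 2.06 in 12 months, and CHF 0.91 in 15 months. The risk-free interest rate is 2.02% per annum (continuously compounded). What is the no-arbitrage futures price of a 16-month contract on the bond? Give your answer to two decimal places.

CHF 114.10

PV(coupons) I = 0.53·e^(−0.0202·7/12) + 0.69·e^(−0.0202·10/12) + 2.06·e^(−0.0202·12/12) + 0.91·e^(−0.0202·15/12)
I = 0.5238 + 0.6785 + 2.0188 + 0.8873 = 4.1084
F = (S − I)·e^(rT) = (115.18 − 4.1084) · e^(0.0202·16/12)
= 111.0716 · e^0.026933 = 111.0716 × 1.027299 = CHF 114.10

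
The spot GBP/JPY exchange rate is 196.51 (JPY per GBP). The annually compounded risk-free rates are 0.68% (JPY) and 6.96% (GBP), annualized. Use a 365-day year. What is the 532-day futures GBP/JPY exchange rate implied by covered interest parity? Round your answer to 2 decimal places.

By covered interest parity, F = S · (1+r_JPY)^T / (1+r_GBP)^T
= 196.51 × 1.009927 / 1.103040 = 196.51 × 0.915585
F = 179.92 JPY per GBP

179.92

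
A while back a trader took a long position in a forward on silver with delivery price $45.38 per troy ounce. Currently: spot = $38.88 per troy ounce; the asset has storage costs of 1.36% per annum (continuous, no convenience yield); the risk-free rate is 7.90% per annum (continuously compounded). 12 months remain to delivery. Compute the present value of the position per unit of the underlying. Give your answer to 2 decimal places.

Current fair forward for the remaining 12 months: F = S·e^((r + u)·T), (r + u) = 0.0790 + 0.0136 = 0.0926
F = 38.88 · e^(0.0926 × 12/12) = 38.88 × 1.097023 = 42.6523
Value of long forward = (F − K)·e^(−rT) = (42.6523 − 45.38) · e^(−0.0790·12/12)
= -2.7277 × 0.924040 = -2.52

-$2.52 per troy ounce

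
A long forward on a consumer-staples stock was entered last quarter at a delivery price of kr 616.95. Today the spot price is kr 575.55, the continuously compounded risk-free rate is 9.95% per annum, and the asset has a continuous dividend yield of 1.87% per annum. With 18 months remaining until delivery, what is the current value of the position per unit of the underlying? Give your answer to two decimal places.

Current fair forward for the remaining 18 months: F = S·e^((r − q)·T), (r − q) = 0.0995 − 0.0187 = 0.0808
F = 575.55 · e^(0.0808 × 18/12) = 575.55 × 1.128851 = 649.7102
Value of long forward = (F − K)·e^(−rT) = (649.7102 − 616.95) · e^(−0.0995·18/12)
= 32.7602 × 0.861354 = 28.22

kr 28.22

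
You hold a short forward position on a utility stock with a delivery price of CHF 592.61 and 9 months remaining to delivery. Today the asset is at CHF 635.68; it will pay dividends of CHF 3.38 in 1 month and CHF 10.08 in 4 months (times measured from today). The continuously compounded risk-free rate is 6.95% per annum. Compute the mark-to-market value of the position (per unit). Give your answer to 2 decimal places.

-CHF 59.96

PV(remaining dividends) I = 3.38·e^(−0.0695·1/12) + 10.08·e^(−0.0695·4/12) = 13.2096
Current forward F = (S − I)·e^(rT) = (635.68 − 13.2096)·e^(0.0695·9/12) = 622.4704 × 1.053507 = 655.7769
Value (long) = (F − K)·e^(−rT) = (655.7769 − 592.61) × 0.949210 = 59.9587
Short position value = −(long value) = -CHF 59.96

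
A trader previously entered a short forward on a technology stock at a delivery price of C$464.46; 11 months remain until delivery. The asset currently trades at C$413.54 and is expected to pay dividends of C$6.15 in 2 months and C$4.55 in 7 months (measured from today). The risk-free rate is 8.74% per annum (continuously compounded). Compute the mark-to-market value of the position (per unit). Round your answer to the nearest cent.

PV(remaining dividends) I = 6.15·e^(−0.0874·2/12) + 4.55·e^(−0.0874·7/12) = 10.3849
Current forward F = (S − I)·e^(rT) = (413.54 − 10.3849)·e^(0.0874·11/12) = 403.1551 × 1.083413 = 436.7835
Value (long) = (F − K)·e^(−rT) = (436.7835 − 464.46) × 0.923009 = -25.5457
Short position value = −(long value) = C$25.55

C$25.55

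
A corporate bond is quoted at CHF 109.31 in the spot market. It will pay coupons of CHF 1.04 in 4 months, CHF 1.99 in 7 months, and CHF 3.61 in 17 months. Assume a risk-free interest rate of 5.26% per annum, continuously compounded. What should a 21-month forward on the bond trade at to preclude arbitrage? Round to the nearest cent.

PV(coupons) I = 1.04·e^(−0.0526·4/12) + 1.99·e^(−0.0526·7/12) + 3.61·e^(−0.0526·17/12)
I = 1.0219 + 1.9299 + 3.3508 = 6.3026
F = (S − I)·e^(rT) = (109.31 − 6.3026) · e^(0.0526·21/12)
= 103.0074 · e^0.092050 = 103.0074 × 1.096420 = CHF 112.94

CHF 112.94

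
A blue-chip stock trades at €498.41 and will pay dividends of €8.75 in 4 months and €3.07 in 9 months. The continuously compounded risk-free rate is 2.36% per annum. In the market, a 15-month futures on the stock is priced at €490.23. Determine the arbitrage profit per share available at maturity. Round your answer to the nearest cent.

PV(dividends) I = 8.75·e^(−0.0236·4/12) + 3.07·e^(−0.0236·9/12) = 11.6976
Fair futures F* = (S − I)·e^(rT) = (498.41 − 11.6976)·e^0.029500 = 486.7124 × 1.029939 = 501.2841
Market €490.23 < fair 501.2841: forward underpriced → reverse cash-and-carry (short the stock, invest proceeds at r, pay the dividends, go long the forward).
Profit at T = |F_mkt − F*| = |490.23 − 501.2841| = €11.05 per share

€11.05 per share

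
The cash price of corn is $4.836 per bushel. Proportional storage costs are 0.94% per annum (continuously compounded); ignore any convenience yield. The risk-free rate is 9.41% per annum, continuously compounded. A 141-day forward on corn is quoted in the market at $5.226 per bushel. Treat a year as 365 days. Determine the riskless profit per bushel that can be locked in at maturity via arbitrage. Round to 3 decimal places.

Fair forward: F* = S·e^(carry·T), with carry = (r + u) = 0.0941 + 0.0094 = 0.1035
F* = 4.836 · e^(0.1035 × 141/365) = 4.836 · e^0.039982 = 4.836 × 1.040792 = $5.0333
Market $5.226 > fair $5.0333: forward overpriced → cash-and-carry (buy spot, short the forward).
At maturity, profit = |F_mkt − F*| = |5.226 − 5.0333| = $0.193 per bushel

$0.193 per bushel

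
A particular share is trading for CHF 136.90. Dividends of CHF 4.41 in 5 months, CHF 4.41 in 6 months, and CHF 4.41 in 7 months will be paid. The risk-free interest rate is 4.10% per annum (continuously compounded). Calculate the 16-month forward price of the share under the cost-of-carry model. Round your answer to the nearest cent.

PV(dividends) I = 4.41·e^(−0.0410·5/12) + 4.41·e^(−0.0410·6/12) + 4.41·e^(−0.0410·7/12)
I = 4.3353 + 4.3205 + 4.3058 = 12.9616
F = (S − I)·e^(rT) = (136.90 − 12.9616) · e^(0.0410·16/12)
= 123.9384 · e^0.054667 = 123.9384 × 1.056189 = CHF 130.90

CHF 130.90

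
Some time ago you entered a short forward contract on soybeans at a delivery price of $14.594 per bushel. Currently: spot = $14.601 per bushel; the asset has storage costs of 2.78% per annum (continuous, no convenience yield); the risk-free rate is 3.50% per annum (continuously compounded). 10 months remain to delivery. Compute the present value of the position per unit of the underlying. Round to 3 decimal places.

-$0.769 per bushel

Current fair forward for the remaining 10 months: F = S·e^((r + u)·T), (r + u) = 0.0350 + 0.0278 = 0.0628
F = 14.601 · e^(0.0628 × 10/12) = 14.601 × 1.053727 = 15.3855
Value of long forward = (F − K)·e^(−rT) = (15.3855 − 14.594) · e^(−0.0350·10/12)
= 0.7915 × 0.971255 = 0.769
Short position value = −(long value) = -$0.769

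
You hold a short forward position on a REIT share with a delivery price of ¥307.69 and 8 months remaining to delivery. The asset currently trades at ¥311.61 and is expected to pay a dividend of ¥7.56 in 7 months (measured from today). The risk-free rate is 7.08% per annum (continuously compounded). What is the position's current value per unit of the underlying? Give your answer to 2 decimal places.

PV(remaining dividends) I = 7.56·e^(−0.0708·7/12) = 7.2541
Current forward F = (S − I)·e^(rT) = (311.61 − 7.2541)·e^(0.0708·8/12) = 304.3559 × 1.048332 = 319.0660
Value (long) = (F − K)·e^(−rT) = (319.0660 − 307.69) × 0.953897 = 10.8515
Short position value = −(long value) = -¥10.85

-¥10.85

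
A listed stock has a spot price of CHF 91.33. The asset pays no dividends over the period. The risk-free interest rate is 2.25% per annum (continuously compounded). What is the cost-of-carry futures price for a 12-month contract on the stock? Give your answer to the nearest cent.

CHF 93.41

F = S·e^(rT) = 91.33 · e^(0.0225 × 12/12)
= 91.33 · e^0.022500 = 91.33 × 1.022755
F = CHF 93.41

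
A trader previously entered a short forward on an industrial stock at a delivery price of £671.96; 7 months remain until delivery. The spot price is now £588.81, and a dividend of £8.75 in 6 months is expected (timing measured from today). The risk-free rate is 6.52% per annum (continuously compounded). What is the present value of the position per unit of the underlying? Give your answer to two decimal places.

PV(remaining dividends) I = 8.75·e^(−0.0652·6/12) = 8.4693
Current forward F = (S − I)·e^(rT) = (588.81 − 8.4693)·e^(0.0652·7/12) = 580.3407 × 1.038766 = 602.8382
Value (long) = (F − K)·e^(−rT) = (602.8382 − 671.96) × 0.962681 = -66.5422
Short position value = −(long value) = £66.54

£66.54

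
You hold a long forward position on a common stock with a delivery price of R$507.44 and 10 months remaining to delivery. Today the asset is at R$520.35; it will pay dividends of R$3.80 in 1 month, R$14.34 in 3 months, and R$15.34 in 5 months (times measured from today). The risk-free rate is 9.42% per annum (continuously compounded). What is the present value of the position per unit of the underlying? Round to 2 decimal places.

R$18.69

PV(remaining dividends) I = 3.80·e^(−0.0942·1/12) + 14.34·e^(−0.0942·3/12) + 15.34·e^(−0.0942·5/12) = 32.5261
Current forward F = (S − I)·e^(rT) = (520.35 − 32.5261)·e^(0.0942·10/12) = 487.8239 × 1.081663 = 527.6611
Value (long) = (F − K)·e^(−rT) = (527.6611 − 507.44) × 0.924502 = 18.6944
Value = R$18.69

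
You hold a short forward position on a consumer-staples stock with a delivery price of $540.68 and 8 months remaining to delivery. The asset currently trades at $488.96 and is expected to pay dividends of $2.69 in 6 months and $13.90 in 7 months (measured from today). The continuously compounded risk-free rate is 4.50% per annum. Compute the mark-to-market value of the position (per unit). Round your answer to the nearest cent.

PV(remaining dividends) I = 2.69·e^(−0.0450·6/12) + 13.90·e^(−0.0450·7/12) = 16.1700
Current forward F = (S − I)·e^(rT) = (488.96 − 16.1700)·e^(0.0450·8/12) = 472.7900 × 1.030455 = 487.1888
Value (long) = (F − K)·e^(−rT) = (487.1888 − 540.68) × 0.970446 = -51.9103
Short position value = −(long value) = $51.91

$51.91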